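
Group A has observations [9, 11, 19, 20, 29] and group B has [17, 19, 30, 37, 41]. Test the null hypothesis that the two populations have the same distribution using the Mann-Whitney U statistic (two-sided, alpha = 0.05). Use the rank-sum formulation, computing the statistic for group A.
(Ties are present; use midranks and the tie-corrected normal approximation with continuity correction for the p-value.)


Step 1: Combine and sort all 10 observations; assign midranks.
sorted (value, group): (9,X), (11,X), (17,Y), (19,X), (19,Y), (20,X), (29,X), (30,Y), (37,Y), (41,Y)
ranks: 9->1, 11->2, 17->3, 19->4.5, 19->4.5, 20->6, 29->7, 30->8, 37->9, 41->10
Step 2: Rank sum for X: R1 = 1 + 2 + 4.5 + 6 + 7 = 20.5.
Step 3: U_X = R1 - n1(n1+1)/2 = 20.5 - 5*6/2 = 20.5 - 15 = 5.5.
       U_Y = n1*n2 - U_X = 25 - 5.5 = 19.5.
Step 4: Ties are present, so use the tie-corrected normal approximation (with continuity correction) for the p-value.
Step 5: p-value = 0.173217; compare to alpha = 0.05. fail to reject H0.

U_X = 5.5, p = 0.173217, fail to reject H0 at alpha = 0.05.


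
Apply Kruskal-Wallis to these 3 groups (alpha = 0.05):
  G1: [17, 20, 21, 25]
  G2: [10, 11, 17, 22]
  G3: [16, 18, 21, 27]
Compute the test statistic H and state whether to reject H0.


Step 1: Combine all N = 12 observations and assign midranks.
sorted (value, group, rank): (10,G2,1), (11,G2,2), (16,G3,3), (17,G1,4.5), (17,G2,4.5), (18,G3,6), (20,G1,7), (21,G1,8.5), (21,G3,8.5), (22,G2,10), (25,G1,11), (27,G3,12)
Step 2: Sum ranks within each group.
R_1 = 31 (n_1 = 4)
R_2 = 17.5 (n_2 = 4)
R_3 = 29.5 (n_3 = 4)
Step 3: H = 12/(N(N+1)) * sum(R_i^2/n_i) - 3(N+1)
     = 12/(12*13) * (31^2/4 + 17.5^2/4 + 29.5^2/4) - 3*13
     = 0.076923 * 534.375 - 39
     = 2.105769.
Step 4: Ties present; correction factor C = 1 - 12/(12^3 - 12) = 0.993007. Corrected H = 2.105769 / 0.993007 = 2.120599.
Step 5: Under H0, H ~ chi^2(2); p-value = 0.346352.
Step 6: alpha = 0.05. fail to reject H0.

H = 2.1206, df = 2, p = 0.346352, fail to reject H0.


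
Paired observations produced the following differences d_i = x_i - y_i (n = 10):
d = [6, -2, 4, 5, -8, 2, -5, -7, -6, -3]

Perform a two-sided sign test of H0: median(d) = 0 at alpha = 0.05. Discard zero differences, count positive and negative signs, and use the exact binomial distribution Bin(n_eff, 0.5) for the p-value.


Step 1: Discard zero differences. Original n = 10; n_eff = number of nonzero differences = 10.
Nonzero differences (with sign): +6, -2, +4, +5, -8, +2, -5, -7, -6, -3
Step 2: Count signs: positive = 4, negative = 6.
Step 3: Under H0: P(positive) = 0.5, so the number of positives S ~ Bin(10, 0.5).
Step 4: Two-sided exact p-value = sum of Bin(10,0.5) probabilities at or below the observed probability = 0.753906.
Step 5: alpha = 0.05. fail to reject H0.

n_eff = 10, pos = 4, neg = 6, p = 0.753906, fail to reject H0.


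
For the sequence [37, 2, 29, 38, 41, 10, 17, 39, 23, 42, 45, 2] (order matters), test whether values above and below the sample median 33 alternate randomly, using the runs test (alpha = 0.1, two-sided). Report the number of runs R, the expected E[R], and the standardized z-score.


Step 1: Compute median = 33; label A = above, B = below.
Labels in order: ABBAABBABAAB  (n_A = 6, n_B = 6)
Step 2: Count runs R = 8.
Step 3: Under H0 (random ordering), E[R] = 2*n_A*n_B/(n_A+n_B) + 1 = 2*6*6/12 + 1 = 7.0000.
        Var[R] = 2*n_A*n_B*(2*n_A*n_B - n_A - n_B) / ((n_A+n_B)^2 * (n_A+n_B-1)) = 4320/1584 = 2.7273.
        SD[R] = 1.6514.
Step 4: Continuity-corrected z = (R - 0.5 - E[R]) / SD[R] = (8 - 0.5 - 7.0000) / 1.6514 = 0.3028.
Step 5: Two-sided p-value via normal approximation = 2*(1 - Phi(|z|)) = 0.762069.
Step 6: alpha = 0.1. fail to reject H0.

R = 8, z = 0.3028, p = 0.762069, fail to reject H0.


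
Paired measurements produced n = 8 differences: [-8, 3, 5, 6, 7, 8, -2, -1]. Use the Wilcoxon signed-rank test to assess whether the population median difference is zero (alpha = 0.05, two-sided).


Step 1: Drop any zero differences (none here) and take |d_i|.
|d| = [8, 3, 5, 6, 7, 8, 2, 1]
Step 2: Midrank |d_i| (ties get averaged ranks).
ranks: |8|->7.5, |3|->3, |5|->4, |6|->5, |7|->6, |8|->7.5, |2|->2, |1|->1
Step 3: Attach original signs; sum ranks with positive sign and with negative sign.
W+ = 3 + 4 + 5 + 6 + 7.5 = 25.5
W- = 7.5 + 2 + 1 = 10.5
(Check: W+ + W- = 36 should equal n(n+1)/2 = 36.)
Step 4: Test statistic W = min(W+, W-) = 10.5.
Step 5: Ties in |d|, so use the tie-corrected normal approximation.
        E[W] = n(n+1)/4 = 8*9/4 = 18.
        Tie groups: |d|=8 (t=2); sum(t^3 - t) = 6.
        Var[W] = n(n+1)(2n+1)/24 - sum(t^3-t)/48 = 1224/24 - 6/48 = 50.875.
        z = (W - E[W]) / sqrt(Var[W]) = (10.5 - 18) / 7.1327 = -1.0515.
        Two-sided p = 2*Phi(z) = 0.293029.
Step 6: alpha = 0.05. fail to reject H0.

W+ = 25.5, W- = 10.5, W = min = 10.5, p = 0.293029, fail to reject H0.


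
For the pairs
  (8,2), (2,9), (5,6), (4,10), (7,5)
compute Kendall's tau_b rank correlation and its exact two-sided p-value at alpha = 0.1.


Step 1: Enumerate the 10 unordered pairs (i,j) with i<j and classify each by sign(x_j-x_i) * sign(y_j-y_i).
  (1,2):dx=-6,dy=+7->D; (1,3):dx=-3,dy=+4->D; (1,4):dx=-4,dy=+8->D; (1,5):dx=-1,dy=+3->D
  (2,3):dx=+3,dy=-3->D; (2,4):dx=+2,dy=+1->C; (2,5):dx=+5,dy=-4->D; (3,4):dx=-1,dy=+4->D
  (3,5):dx=+2,dy=-1->D; (4,5):dx=+3,dy=-5->D
Step 2: C = 1, D = 9, total pairs = 10.
Step 3: tau = (C - D)/(n(n-1)/2) = (1 - 9)/10 = -0.800000.
Step 4: Exact two-sided p-value (enumerate n! = 120 permutations of y under H0): p = 0.083333.
Step 5: alpha = 0.1. reject H0.

tau_b = -0.8000 (C=1, D=9), p = 0.083333, reject H0.


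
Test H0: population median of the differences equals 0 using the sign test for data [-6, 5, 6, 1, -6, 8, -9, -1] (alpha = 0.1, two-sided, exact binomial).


Step 1: Discard zero differences. Original n = 8; n_eff = number of nonzero differences = 8.
Nonzero differences (with sign): -6, +5, +6, +1, -6, +8, -9, -1
Step 2: Count signs: positive = 4, negative = 4.
Step 3: Under H0: P(positive) = 0.5, so the number of positives S ~ Bin(8, 0.5).
Step 4: Two-sided exact p-value = sum of Bin(8,0.5) probabilities at or below the observed probability = 1.000000.
Step 5: alpha = 0.1. fail to reject H0.

n_eff = 8, pos = 4, neg = 4, p = 1.000000, fail to reject H0.


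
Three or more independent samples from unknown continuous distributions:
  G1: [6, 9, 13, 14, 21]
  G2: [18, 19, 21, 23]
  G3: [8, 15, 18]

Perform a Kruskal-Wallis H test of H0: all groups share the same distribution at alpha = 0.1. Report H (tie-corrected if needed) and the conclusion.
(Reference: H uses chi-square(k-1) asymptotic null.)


Step 1: Combine all N = 12 observations and assign midranks.
sorted (value, group, rank): (6,G1,1), (8,G3,2), (9,G1,3), (13,G1,4), (14,G1,5), (15,G3,6), (18,G2,7.5), (18,G3,7.5), (19,G2,9), (21,G1,10.5), (21,G2,10.5), (23,G2,12)
Step 2: Sum ranks within each group.
R_1 = 23.5 (n_1 = 5)
R_2 = 39 (n_2 = 4)
R_3 = 15.5 (n_3 = 3)
Step 3: H = 12/(N(N+1)) * sum(R_i^2/n_i) - 3(N+1)
     = 12/(12*13) * (23.5^2/5 + 39^2/4 + 15.5^2/3) - 3*13
     = 0.076923 * 570.783 - 39
     = 4.906410.
Step 4: Ties present; correction factor C = 1 - 12/(12^3 - 12) = 0.993007. Corrected H = 4.906410 / 0.993007 = 4.940962.
Step 5: Under H0, H ~ chi^2(2); p-value = 0.084544.
Step 6: alpha = 0.1. reject H0.

H = 4.9410, df = 2, p = 0.084544, reject H0.


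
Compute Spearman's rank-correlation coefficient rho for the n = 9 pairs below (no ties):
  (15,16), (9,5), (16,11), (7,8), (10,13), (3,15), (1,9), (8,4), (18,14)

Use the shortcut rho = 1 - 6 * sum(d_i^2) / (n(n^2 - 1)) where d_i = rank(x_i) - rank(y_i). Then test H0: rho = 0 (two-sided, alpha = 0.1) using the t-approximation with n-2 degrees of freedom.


Step 1: Rank x and y separately (midranks; no ties here).
rank(x): 15->7, 9->5, 16->8, 7->3, 10->6, 3->2, 1->1, 8->4, 18->9
rank(y): 16->9, 5->2, 11->5, 8->3, 13->6, 15->8, 9->4, 4->1, 14->7
Step 2: d_i = R_x(i) - R_y(i); compute d_i^2.
  (7-9)^2=4, (5-2)^2=9, (8-5)^2=9, (3-3)^2=0, (6-6)^2=0, (2-8)^2=36, (1-4)^2=9, (4-1)^2=9, (9-7)^2=4
sum(d^2) = 80.
Step 3: rho = 1 - 6*80 / (9*(9^2 - 1)) = 1 - 480/720 = 0.333333.
Step 4: Under H0, t = rho * sqrt((n-2)/(1-rho^2)) = 0.9354 ~ t(7).
Step 5: Two-sided p-value from the t-distribution with 7 df = 0.380713.
Step 6: alpha = 0.1. fail to reject H0.

rho = 0.3333, p = 0.380713, fail to reject H0 at alpha = 0.1.


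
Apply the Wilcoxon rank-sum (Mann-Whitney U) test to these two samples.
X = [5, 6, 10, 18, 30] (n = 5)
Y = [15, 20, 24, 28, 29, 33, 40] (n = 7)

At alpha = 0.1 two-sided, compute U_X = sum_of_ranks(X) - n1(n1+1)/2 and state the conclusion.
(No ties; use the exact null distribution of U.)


Step 1: Combine and sort all 12 observations; assign midranks.
sorted (value, group): (5,X), (6,X), (10,X), (15,Y), (18,X), (20,Y), (24,Y), (28,Y), (29,Y), (30,X), (33,Y), (40,Y)
ranks: 5->1, 6->2, 10->3, 15->4, 18->5, 20->6, 24->7, 28->8, 29->9, 30->10, 33->11, 40->12
Step 2: Rank sum for X: R1 = 1 + 2 + 3 + 5 + 10 = 21.
Step 3: U_X = R1 - n1(n1+1)/2 = 21 - 5*6/2 = 21 - 15 = 6.
       U_Y = n1*n2 - U_X = 35 - 6 = 29.
Step 4: No ties, so the exact null distribution of U (based on enumerating the C(12,5) = 792 equally likely rank assignments) gives the two-sided p-value.
Step 5: p-value = 0.073232; compare to alpha = 0.1. reject H0.

U_X = 6, p = 0.073232, reject H0 at alpha = 0.1.


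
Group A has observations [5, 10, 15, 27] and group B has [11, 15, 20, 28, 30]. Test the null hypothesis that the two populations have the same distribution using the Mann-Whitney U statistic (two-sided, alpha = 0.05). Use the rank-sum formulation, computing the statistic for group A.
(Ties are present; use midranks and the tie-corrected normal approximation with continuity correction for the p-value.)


Step 1: Combine and sort all 9 observations; assign midranks.
sorted (value, group): (5,X), (10,X), (11,Y), (15,X), (15,Y), (20,Y), (27,X), (28,Y), (30,Y)
ranks: 5->1, 10->2, 11->3, 15->4.5, 15->4.5, 20->6, 27->7, 28->8, 30->9
Step 2: Rank sum for X: R1 = 1 + 2 + 4.5 + 7 = 14.5.
Step 3: U_X = R1 - n1(n1+1)/2 = 14.5 - 4*5/2 = 14.5 - 10 = 4.5.
       U_Y = n1*n2 - U_X = 20 - 4.5 = 15.5.
Step 4: Ties are present, so use the tie-corrected normal approximation (with continuity correction) for the p-value.
Step 5: p-value = 0.218742; compare to alpha = 0.05. fail to reject H0.

U_X = 4.5, p = 0.218742, fail to reject H0 at alpha = 0.05.


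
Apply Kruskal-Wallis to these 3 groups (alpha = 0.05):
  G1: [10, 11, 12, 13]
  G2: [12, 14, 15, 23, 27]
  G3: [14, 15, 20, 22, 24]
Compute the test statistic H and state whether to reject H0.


Step 1: Combine all N = 14 observations and assign midranks.
sorted (value, group, rank): (10,G1,1), (11,G1,2), (12,G1,3.5), (12,G2,3.5), (13,G1,5), (14,G2,6.5), (14,G3,6.5), (15,G2,8.5), (15,G3,8.5), (20,G3,10), (22,G3,11), (23,G2,12), (24,G3,13), (27,G2,14)
Step 2: Sum ranks within each group.
R_1 = 11.5 (n_1 = 4)
R_2 = 44.5 (n_2 = 5)
R_3 = 49 (n_3 = 5)
Step 3: H = 12/(N(N+1)) * sum(R_i^2/n_i) - 3(N+1)
     = 12/(14*15) * (11.5^2/4 + 44.5^2/5 + 49^2/5) - 3*15
     = 0.057143 * 909.312 - 45
     = 6.960714.
Step 4: Ties present; correction factor C = 1 - 18/(14^3 - 14) = 0.993407. Corrected H = 6.960714 / 0.993407 = 7.006914.
Step 5: Under H0, H ~ chi^2(2); p-value = 0.030093.
Step 6: alpha = 0.05. reject H0.

H = 7.0069, df = 2, p = 0.030093, reject H0.


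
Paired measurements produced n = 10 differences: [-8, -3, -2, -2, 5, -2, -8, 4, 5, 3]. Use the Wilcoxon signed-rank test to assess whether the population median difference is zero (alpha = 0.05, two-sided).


Step 1: Drop any zero differences (none here) and take |d_i|.
|d| = [8, 3, 2, 2, 5, 2, 8, 4, 5, 3]
Step 2: Midrank |d_i| (ties get averaged ranks).
ranks: |8|->9.5, |3|->4.5, |2|->2, |2|->2, |5|->7.5, |2|->2, |8|->9.5, |4|->6, |5|->7.5, |3|->4.5
Step 3: Attach original signs; sum ranks with positive sign and with negative sign.
W+ = 7.5 + 6 + 7.5 + 4.5 = 25.5
W- = 9.5 + 4.5 + 2 + 2 + 2 + 9.5 = 29.5
(Check: W+ + W- = 55 should equal n(n+1)/2 = 55.)
Step 4: Test statistic W = min(W+, W-) = 25.5.
Step 5: Ties in |d|, so use the tie-corrected normal approximation.
        E[W] = n(n+1)/4 = 10*11/4 = 27.5.
        Tie groups: |d|=2 (t=3), |d|=3 (t=2), |d|=5 (t=2), |d|=8 (t=2); sum(t^3 - t) = 42.
        Var[W] = n(n+1)(2n+1)/24 - sum(t^3-t)/48 = 2310/24 - 42/48 = 95.375.
        z = (W - E[W]) / sqrt(Var[W]) = (25.5 - 27.5) / 9.7660 = -0.2048.
        Two-sided p = 2*Phi(z) = 0.837735.
Step 6: alpha = 0.05. fail to reject H0.

W+ = 25.5, W- = 29.5, W = min = 25.5, p = 0.837735, fail to reject H0.


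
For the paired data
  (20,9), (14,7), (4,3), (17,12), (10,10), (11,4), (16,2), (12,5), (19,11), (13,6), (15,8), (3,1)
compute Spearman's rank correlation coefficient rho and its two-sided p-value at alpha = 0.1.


Step 1: Rank x and y separately (midranks; no ties here).
rank(x): 20->12, 14->7, 4->2, 17->10, 10->3, 11->4, 16->9, 12->5, 19->11, 13->6, 15->8, 3->1
rank(y): 9->9, 7->7, 3->3, 12->12, 10->10, 4->4, 2->2, 5->5, 11->11, 6->6, 8->8, 1->1
Step 2: d_i = R_x(i) - R_y(i); compute d_i^2.
  (12-9)^2=9, (7-7)^2=0, (2-3)^2=1, (10-12)^2=4, (3-10)^2=49, (4-4)^2=0, (9-2)^2=49, (5-5)^2=0, (11-11)^2=0, (6-6)^2=0, (8-8)^2=0, (1-1)^2=0
sum(d^2) = 112.
Step 3: rho = 1 - 6*112 / (12*(12^2 - 1)) = 1 - 672/1716 = 0.608392.
Step 4: Under H0, t = rho * sqrt((n-2)/(1-rho^2)) = 2.4242 ~ t(10).
Step 5: Two-sided p-value from the t-distribution with 10 df = 0.035806.
Step 6: alpha = 0.1. reject H0.

rho = 0.6084, p = 0.035806, reject H0 at alpha = 0.1.


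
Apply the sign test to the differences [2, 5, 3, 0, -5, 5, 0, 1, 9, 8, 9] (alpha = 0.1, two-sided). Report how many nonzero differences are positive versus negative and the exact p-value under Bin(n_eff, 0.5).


Step 1: Discard zero differences. Original n = 11; n_eff = number of nonzero differences = 9.
Nonzero differences (with sign): +2, +5, +3, -5, +5, +1, +9, +8, +9
Step 2: Count signs: positive = 8, negative = 1.
Step 3: Under H0: P(positive) = 0.5, so the number of positives S ~ Bin(9, 0.5).
Step 4: Two-sided exact p-value = sum of Bin(9,0.5) probabilities at or below the observed probability = 0.039062.
Step 5: alpha = 0.1. reject H0.

n_eff = 9, pos = 8, neg = 1, p = 0.039062, reject H0.


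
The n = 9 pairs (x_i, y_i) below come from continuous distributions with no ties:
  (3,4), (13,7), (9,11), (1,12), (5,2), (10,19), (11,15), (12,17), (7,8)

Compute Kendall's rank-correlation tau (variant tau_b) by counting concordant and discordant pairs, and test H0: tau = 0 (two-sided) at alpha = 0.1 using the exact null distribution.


Step 1: Enumerate the 36 unordered pairs (i,j) with i<j and classify each by sign(x_j-x_i) * sign(y_j-y_i).
  (1,2):dx=+10,dy=+3->C; (1,3):dx=+6,dy=+7->C; (1,4):dx=-2,dy=+8->D; (1,5):dx=+2,dy=-2->D
  (1,6):dx=+7,dy=+15->C; (1,7):dx=+8,dy=+11->C; (1,8):dx=+9,dy=+13->C; (1,9):dx=+4,dy=+4->C
  (2,3):dx=-4,dy=+4->D; (2,4):dx=-12,dy=+5->D; (2,5):dx=-8,dy=-5->C; (2,6):dx=-3,dy=+12->D
  (2,7):dx=-2,dy=+8->D; (2,8):dx=-1,dy=+10->D; (2,9):dx=-6,dy=+1->D; (3,4):dx=-8,dy=+1->D
  (3,5):dx=-4,dy=-9->C; (3,6):dx=+1,dy=+8->C; (3,7):dx=+2,dy=+4->C; (3,8):dx=+3,dy=+6->C
  (3,9):dx=-2,dy=-3->C; (4,5):dx=+4,dy=-10->D; (4,6):dx=+9,dy=+7->C; (4,7):dx=+10,dy=+3->C
  (4,8):dx=+11,dy=+5->C; (4,9):dx=+6,dy=-4->D; (5,6):dx=+5,dy=+17->C; (5,7):dx=+6,dy=+13->C
  (5,8):dx=+7,dy=+15->C; (5,9):dx=+2,dy=+6->C; (6,7):dx=+1,dy=-4->D; (6,8):dx=+2,dy=-2->D
  (6,9):dx=-3,dy=-11->C; (7,8):dx=+1,dy=+2->C; (7,9):dx=-4,dy=-7->C; (8,9):dx=-5,dy=-9->C
Step 2: C = 23, D = 13, total pairs = 36.
Step 3: tau = (C - D)/(n(n-1)/2) = (23 - 13)/36 = 0.277778.
Step 4: Exact two-sided p-value (enumerate n! = 362880 permutations of y under H0): p = 0.358488.
Step 5: alpha = 0.1. fail to reject H0.

tau_b = 0.2778 (C=23, D=13), p = 0.358488, fail to reject H0.


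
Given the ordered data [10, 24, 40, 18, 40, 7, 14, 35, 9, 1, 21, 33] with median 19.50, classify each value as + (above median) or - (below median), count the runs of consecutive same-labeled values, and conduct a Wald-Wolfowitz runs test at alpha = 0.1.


Step 1: Compute median = 19.50; label A = above, B = below.
Labels in order: BAABABBABBAA  (n_A = 6, n_B = 6)
Step 2: Count runs R = 8.
Step 3: Under H0 (random ordering), E[R] = 2*n_A*n_B/(n_A+n_B) + 1 = 2*6*6/12 + 1 = 7.0000.
        Var[R] = 2*n_A*n_B*(2*n_A*n_B - n_A - n_B) / ((n_A+n_B)^2 * (n_A+n_B-1)) = 4320/1584 = 2.7273.
        SD[R] = 1.6514.
Step 4: Continuity-corrected z = (R - 0.5 - E[R]) / SD[R] = (8 - 0.5 - 7.0000) / 1.6514 = 0.3028.
Step 5: Two-sided p-value via normal approximation = 2*(1 - Phi(|z|)) = 0.762069.
Step 6: alpha = 0.1. fail to reject H0.

R = 8, z = 0.3028, p = 0.762069, fail to reject H0.


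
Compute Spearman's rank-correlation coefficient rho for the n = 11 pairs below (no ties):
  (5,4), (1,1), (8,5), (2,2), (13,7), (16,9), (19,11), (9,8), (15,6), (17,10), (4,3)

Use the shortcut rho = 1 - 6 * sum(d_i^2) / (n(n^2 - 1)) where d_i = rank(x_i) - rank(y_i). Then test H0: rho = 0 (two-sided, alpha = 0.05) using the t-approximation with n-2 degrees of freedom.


Step 1: Rank x and y separately (midranks; no ties here).
rank(x): 5->4, 1->1, 8->5, 2->2, 13->7, 16->9, 19->11, 9->6, 15->8, 17->10, 4->3
rank(y): 4->4, 1->1, 5->5, 2->2, 7->7, 9->9, 11->11, 8->8, 6->6, 10->10, 3->3
Step 2: d_i = R_x(i) - R_y(i); compute d_i^2.
  (4-4)^2=0, (1-1)^2=0, (5-5)^2=0, (2-2)^2=0, (7-7)^2=0, (9-9)^2=0, (11-11)^2=0, (6-8)^2=4, (8-6)^2=4, (10-10)^2=0, (3-3)^2=0
sum(d^2) = 8.
Step 3: rho = 1 - 6*8 / (11*(11^2 - 1)) = 1 - 48/1320 = 0.963636.
Step 4: Under H0, t = rho * sqrt((n-2)/(1-rho^2)) = 10.8186 ~ t(9).
Step 5: Two-sided p-value from the t-distribution with 9 df = 0.000002.
Step 6: alpha = 0.05. reject H0.

rho = 0.9636, p = 0.000002, reject H0 at alpha = 0.05.


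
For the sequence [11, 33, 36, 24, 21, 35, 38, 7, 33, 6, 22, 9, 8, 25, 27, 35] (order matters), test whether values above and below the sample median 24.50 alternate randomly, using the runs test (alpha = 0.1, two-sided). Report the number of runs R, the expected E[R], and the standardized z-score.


Step 1: Compute median = 24.50; label A = above, B = below.
Labels in order: BAABBAABABBBBAAA  (n_A = 8, n_B = 8)
Step 2: Count runs R = 8.
Step 3: Under H0 (random ordering), E[R] = 2*n_A*n_B/(n_A+n_B) + 1 = 2*8*8/16 + 1 = 9.0000.
        Var[R] = 2*n_A*n_B*(2*n_A*n_B - n_A - n_B) / ((n_A+n_B)^2 * (n_A+n_B-1)) = 14336/3840 = 3.7333.
        SD[R] = 1.9322.
Step 4: Continuity-corrected z = (R + 0.5 - E[R]) / SD[R] = (8 + 0.5 - 9.0000) / 1.9322 = -0.2588.
Step 5: Two-sided p-value via normal approximation = 2*(1 - Phi(|z|)) = 0.795809.
Step 6: alpha = 0.1. fail to reject H0.

R = 8, z = -0.2588, p = 0.795809, fail to reject H0.


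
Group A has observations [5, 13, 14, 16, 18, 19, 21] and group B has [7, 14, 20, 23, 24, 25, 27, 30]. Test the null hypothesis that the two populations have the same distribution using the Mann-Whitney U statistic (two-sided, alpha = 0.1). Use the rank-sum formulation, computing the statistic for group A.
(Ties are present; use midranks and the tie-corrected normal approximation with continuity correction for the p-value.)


Step 1: Combine and sort all 15 observations; assign midranks.
sorted (value, group): (5,X), (7,Y), (13,X), (14,X), (14,Y), (16,X), (18,X), (19,X), (20,Y), (21,X), (23,Y), (24,Y), (25,Y), (27,Y), (30,Y)
ranks: 5->1, 7->2, 13->3, 14->4.5, 14->4.5, 16->6, 18->7, 19->8, 20->9, 21->10, 23->11, 24->12, 25->13, 27->14, 30->15
Step 2: Rank sum for X: R1 = 1 + 3 + 4.5 + 6 + 7 + 8 + 10 = 39.5.
Step 3: U_X = R1 - n1(n1+1)/2 = 39.5 - 7*8/2 = 39.5 - 28 = 11.5.
       U_Y = n1*n2 - U_X = 56 - 11.5 = 44.5.
Step 4: Ties are present, so use the tie-corrected normal approximation (with continuity correction) for the p-value.
Step 5: p-value = 0.063840; compare to alpha = 0.1. reject H0.

U_X = 11.5, p = 0.063840, reject H0 at alpha = 0.1.


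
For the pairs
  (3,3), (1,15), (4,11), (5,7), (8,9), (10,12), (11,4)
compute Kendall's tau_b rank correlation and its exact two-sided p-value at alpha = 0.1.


Step 1: Enumerate the 21 unordered pairs (i,j) with i<j and classify each by sign(x_j-x_i) * sign(y_j-y_i).
  (1,2):dx=-2,dy=+12->D; (1,3):dx=+1,dy=+8->C; (1,4):dx=+2,dy=+4->C; (1,5):dx=+5,dy=+6->C
  (1,6):dx=+7,dy=+9->C; (1,7):dx=+8,dy=+1->C; (2,3):dx=+3,dy=-4->D; (2,4):dx=+4,dy=-8->D
  (2,5):dx=+7,dy=-6->D; (2,6):dx=+9,dy=-3->D; (2,7):dx=+10,dy=-11->D; (3,4):dx=+1,dy=-4->D
  (3,5):dx=+4,dy=-2->D; (3,6):dx=+6,dy=+1->C; (3,7):dx=+7,dy=-7->D; (4,5):dx=+3,dy=+2->C
  (4,6):dx=+5,dy=+5->C; (4,7):dx=+6,dy=-3->D; (5,6):dx=+2,dy=+3->C; (5,7):dx=+3,dy=-5->D
  (6,7):dx=+1,dy=-8->D
Step 2: C = 9, D = 12, total pairs = 21.
Step 3: tau = (C - D)/(n(n-1)/2) = (9 - 12)/21 = -0.142857.
Step 4: Exact two-sided p-value (enumerate n! = 5040 permutations of y under H0): p = 0.772619.
Step 5: alpha = 0.1. fail to reject H0.

tau_b = -0.1429 (C=9, D=12), p = 0.772619, fail to reject H0.


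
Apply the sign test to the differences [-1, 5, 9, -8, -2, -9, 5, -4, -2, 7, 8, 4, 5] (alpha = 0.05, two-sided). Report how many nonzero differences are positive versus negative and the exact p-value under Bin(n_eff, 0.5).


Step 1: Discard zero differences. Original n = 13; n_eff = number of nonzero differences = 13.
Nonzero differences (with sign): -1, +5, +9, -8, -2, -9, +5, -4, -2, +7, +8, +4, +5
Step 2: Count signs: positive = 7, negative = 6.
Step 3: Under H0: P(positive) = 0.5, so the number of positives S ~ Bin(13, 0.5).
Step 4: Two-sided exact p-value = sum of Bin(13,0.5) probabilities at or below the observed probability = 1.000000.
Step 5: alpha = 0.05. fail to reject H0.

n_eff = 13, pos = 7, neg = 6, p = 1.000000, fail to reject H0.


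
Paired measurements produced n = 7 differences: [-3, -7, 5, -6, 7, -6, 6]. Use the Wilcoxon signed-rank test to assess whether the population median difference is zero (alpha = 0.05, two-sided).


Step 1: Drop any zero differences (none here) and take |d_i|.
|d| = [3, 7, 5, 6, 7, 6, 6]
Step 2: Midrank |d_i| (ties get averaged ranks).
ranks: |3|->1, |7|->6.5, |5|->2, |6|->4, |7|->6.5, |6|->4, |6|->4
Step 3: Attach original signs; sum ranks with positive sign and with negative sign.
W+ = 2 + 6.5 + 4 = 12.5
W- = 1 + 6.5 + 4 + 4 = 15.5
(Check: W+ + W- = 28 should equal n(n+1)/2 = 28.)
Step 4: Test statistic W = min(W+, W-) = 12.5.
Step 5: Ties in |d|, so use the tie-corrected normal approximation.
        E[W] = n(n+1)/4 = 7*8/4 = 14.
        Tie groups: |d|=6 (t=3), |d|=7 (t=2); sum(t^3 - t) = 30.
        Var[W] = n(n+1)(2n+1)/24 - sum(t^3-t)/48 = 840/24 - 30/48 = 34.375.
        z = (W - E[W]) / sqrt(Var[W]) = (12.5 - 14) / 5.8630 = -0.2558.
        Two-sided p = 2*Phi(z) = 0.798074.
Step 6: alpha = 0.05. fail to reject H0.

W+ = 12.5, W- = 15.5, W = min = 12.5, p = 0.798074, fail to reject H0.


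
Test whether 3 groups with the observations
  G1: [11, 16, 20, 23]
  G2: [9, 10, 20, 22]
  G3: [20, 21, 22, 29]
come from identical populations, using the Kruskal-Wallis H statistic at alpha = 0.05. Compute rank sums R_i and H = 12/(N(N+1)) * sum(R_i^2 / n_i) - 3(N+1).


Step 1: Combine all N = 12 observations and assign midranks.
sorted (value, group, rank): (9,G2,1), (10,G2,2), (11,G1,3), (16,G1,4), (20,G1,6), (20,G2,6), (20,G3,6), (21,G3,8), (22,G2,9.5), (22,G3,9.5), (23,G1,11), (29,G3,12)
Step 2: Sum ranks within each group.
R_1 = 24 (n_1 = 4)
R_2 = 18.5 (n_2 = 4)
R_3 = 35.5 (n_3 = 4)
Step 3: H = 12/(N(N+1)) * sum(R_i^2/n_i) - 3(N+1)
     = 12/(12*13) * (24^2/4 + 18.5^2/4 + 35.5^2/4) - 3*13
     = 0.076923 * 544.625 - 39
     = 2.894231.
Step 4: Ties present; correction factor C = 1 - 30/(12^3 - 12) = 0.982517. Corrected H = 2.894231 / 0.982517 = 2.945730.
Step 5: Under H0, H ~ chi^2(2); p-value = 0.229268.
Step 6: alpha = 0.05. fail to reject H0.

H = 2.9457, df = 2, p = 0.229268, fail to reject H0.


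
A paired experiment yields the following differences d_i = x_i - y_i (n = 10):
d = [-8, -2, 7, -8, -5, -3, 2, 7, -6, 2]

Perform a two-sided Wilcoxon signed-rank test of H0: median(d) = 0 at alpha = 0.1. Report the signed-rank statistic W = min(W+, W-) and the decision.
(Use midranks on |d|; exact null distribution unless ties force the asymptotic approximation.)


Step 1: Drop any zero differences (none here) and take |d_i|.
|d| = [8, 2, 7, 8, 5, 3, 2, 7, 6, 2]
Step 2: Midrank |d_i| (ties get averaged ranks).
ranks: |8|->9.5, |2|->2, |7|->7.5, |8|->9.5, |5|->5, |3|->4, |2|->2, |7|->7.5, |6|->6, |2|->2
Step 3: Attach original signs; sum ranks with positive sign and with negative sign.
W+ = 7.5 + 2 + 7.5 + 2 = 19
W- = 9.5 + 2 + 9.5 + 5 + 4 + 6 = 36
(Check: W+ + W- = 55 should equal n(n+1)/2 = 55.)
Step 4: Test statistic W = min(W+, W-) = 19.
Step 5: Ties in |d|, so use the tie-corrected normal approximation.
        E[W] = n(n+1)/4 = 10*11/4 = 27.5.
        Tie groups: |d|=2 (t=3), |d|=7 (t=2), |d|=8 (t=2); sum(t^3 - t) = 36.
        Var[W] = n(n+1)(2n+1)/24 - sum(t^3-t)/48 = 2310/24 - 36/48 = 95.5.
        z = (W - E[W]) / sqrt(Var[W]) = (19 - 27.5) / 9.7724 = -0.8698.
        Two-sided p = 2*Phi(z) = 0.384412.
Step 6: alpha = 0.1. fail to reject H0.

W+ = 19, W- = 36, W = min = 19, p = 0.384412, fail to reject H0.


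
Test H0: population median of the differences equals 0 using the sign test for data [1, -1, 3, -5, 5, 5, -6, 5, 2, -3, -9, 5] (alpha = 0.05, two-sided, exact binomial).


Step 1: Discard zero differences. Original n = 12; n_eff = number of nonzero differences = 12.
Nonzero differences (with sign): +1, -1, +3, -5, +5, +5, -6, +5, +2, -3, -9, +5
Step 2: Count signs: positive = 7, negative = 5.
Step 3: Under H0: P(positive) = 0.5, so the number of positives S ~ Bin(12, 0.5).
Step 4: Two-sided exact p-value = sum of Bin(12,0.5) probabilities at or below the observed probability = 0.774414.
Step 5: alpha = 0.05. fail to reject H0.

n_eff = 12, pos = 7, neg = 5, p = 0.774414, fail to reject H0.


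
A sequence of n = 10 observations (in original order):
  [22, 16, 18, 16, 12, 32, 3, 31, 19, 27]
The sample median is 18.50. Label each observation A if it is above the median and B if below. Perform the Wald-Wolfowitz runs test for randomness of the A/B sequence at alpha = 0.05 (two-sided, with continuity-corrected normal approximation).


Step 1: Compute median = 18.50; label A = above, B = below.
Labels in order: ABBBBABAAA  (n_A = 5, n_B = 5)
Step 2: Count runs R = 5.
Step 3: Under H0 (random ordering), E[R] = 2*n_A*n_B/(n_A+n_B) + 1 = 2*5*5/10 + 1 = 6.0000.
        Var[R] = 2*n_A*n_B*(2*n_A*n_B - n_A - n_B) / ((n_A+n_B)^2 * (n_A+n_B-1)) = 2000/900 = 2.2222.
        SD[R] = 1.4907.
Step 4: Continuity-corrected z = (R + 0.5 - E[R]) / SD[R] = (5 + 0.5 - 6.0000) / 1.4907 = -0.3354.
Step 5: Two-sided p-value via normal approximation = 2*(1 - Phi(|z|)) = 0.737316.
Step 6: alpha = 0.05. fail to reject H0.

R = 5, z = -0.3354, p = 0.737316, fail to reject H0.


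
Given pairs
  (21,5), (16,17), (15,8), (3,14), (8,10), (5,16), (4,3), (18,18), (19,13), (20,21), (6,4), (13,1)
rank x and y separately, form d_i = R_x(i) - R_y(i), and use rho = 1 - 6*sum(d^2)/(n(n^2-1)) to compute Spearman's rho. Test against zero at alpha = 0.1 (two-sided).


Step 1: Rank x and y separately (midranks; no ties here).
rank(x): 21->12, 16->8, 15->7, 3->1, 8->5, 5->3, 4->2, 18->9, 19->10, 20->11, 6->4, 13->6
rank(y): 5->4, 17->10, 8->5, 14->8, 10->6, 16->9, 3->2, 18->11, 13->7, 21->12, 4->3, 1->1
Step 2: d_i = R_x(i) - R_y(i); compute d_i^2.
  (12-4)^2=64, (8-10)^2=4, (7-5)^2=4, (1-8)^2=49, (5-6)^2=1, (3-9)^2=36, (2-2)^2=0, (9-11)^2=4, (10-7)^2=9, (11-12)^2=1, (4-3)^2=1, (6-1)^2=25
sum(d^2) = 198.
Step 3: rho = 1 - 6*198 / (12*(12^2 - 1)) = 1 - 1188/1716 = 0.307692.
Step 4: Under H0, t = rho * sqrt((n-2)/(1-rho^2)) = 1.0226 ~ t(10).
Step 5: Two-sided p-value from the t-distribution with 10 df = 0.330589.
Step 6: alpha = 0.1. fail to reject H0.

rho = 0.3077, p = 0.330589, fail to reject H0 at alpha = 0.1.


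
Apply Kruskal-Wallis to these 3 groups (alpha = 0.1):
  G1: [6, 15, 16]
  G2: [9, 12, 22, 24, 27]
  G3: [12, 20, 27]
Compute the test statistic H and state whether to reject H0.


Step 1: Combine all N = 11 observations and assign midranks.
sorted (value, group, rank): (6,G1,1), (9,G2,2), (12,G2,3.5), (12,G3,3.5), (15,G1,5), (16,G1,6), (20,G3,7), (22,G2,8), (24,G2,9), (27,G2,10.5), (27,G3,10.5)
Step 2: Sum ranks within each group.
R_1 = 12 (n_1 = 3)
R_2 = 33 (n_2 = 5)
R_3 = 21 (n_3 = 3)
Step 3: H = 12/(N(N+1)) * sum(R_i^2/n_i) - 3(N+1)
     = 12/(11*12) * (12^2/3 + 33^2/5 + 21^2/3) - 3*12
     = 0.090909 * 412.8 - 36
     = 1.527273.
Step 4: Ties present; correction factor C = 1 - 12/(11^3 - 11) = 0.990909. Corrected H = 1.527273 / 0.990909 = 1.541284.
Step 5: Under H0, H ~ chi^2(2); p-value = 0.462716.
Step 6: alpha = 0.1. fail to reject H0.

H = 1.5413, df = 2, p = 0.462716, fail to reject H0.


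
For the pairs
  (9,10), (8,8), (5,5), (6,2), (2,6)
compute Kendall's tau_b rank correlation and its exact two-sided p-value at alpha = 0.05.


Step 1: Enumerate the 10 unordered pairs (i,j) with i<j and classify each by sign(x_j-x_i) * sign(y_j-y_i).
  (1,2):dx=-1,dy=-2->C; (1,3):dx=-4,dy=-5->C; (1,4):dx=-3,dy=-8->C; (1,5):dx=-7,dy=-4->C
  (2,3):dx=-3,dy=-3->C; (2,4):dx=-2,dy=-6->C; (2,5):dx=-6,dy=-2->C; (3,4):dx=+1,dy=-3->D
  (3,5):dx=-3,dy=+1->D; (4,5):dx=-4,dy=+4->D
Step 2: C = 7, D = 3, total pairs = 10.
Step 3: tau = (C - D)/(n(n-1)/2) = (7 - 3)/10 = 0.400000.
Step 4: Exact two-sided p-value (enumerate n! = 120 permutations of y under H0): p = 0.483333.
Step 5: alpha = 0.05. fail to reject H0.

tau_b = 0.4000 (C=7, D=3), p = 0.483333, fail to reject H0.


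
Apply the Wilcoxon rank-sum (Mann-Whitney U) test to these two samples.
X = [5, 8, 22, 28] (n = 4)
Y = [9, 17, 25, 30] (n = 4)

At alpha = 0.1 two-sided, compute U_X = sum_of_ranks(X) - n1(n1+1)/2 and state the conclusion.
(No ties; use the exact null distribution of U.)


Step 1: Combine and sort all 8 observations; assign midranks.
sorted (value, group): (5,X), (8,X), (9,Y), (17,Y), (22,X), (25,Y), (28,X), (30,Y)
ranks: 5->1, 8->2, 9->3, 17->4, 22->5, 25->6, 28->7, 30->8
Step 2: Rank sum for X: R1 = 1 + 2 + 5 + 7 = 15.
Step 3: U_X = R1 - n1(n1+1)/2 = 15 - 4*5/2 = 15 - 10 = 5.
       U_Y = n1*n2 - U_X = 16 - 5 = 11.
Step 4: No ties, so the exact null distribution of U (based on enumerating the C(8,4) = 70 equally likely rank assignments) gives the two-sided p-value.
Step 5: p-value = 0.485714; compare to alpha = 0.1. fail to reject H0.

U_X = 5, p = 0.485714, fail to reject H0 at alpha = 0.1.


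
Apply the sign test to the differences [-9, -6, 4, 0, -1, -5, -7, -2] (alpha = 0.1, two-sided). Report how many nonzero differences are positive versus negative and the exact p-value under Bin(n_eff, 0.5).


Step 1: Discard zero differences. Original n = 8; n_eff = number of nonzero differences = 7.
Nonzero differences (with sign): -9, -6, +4, -1, -5, -7, -2
Step 2: Count signs: positive = 1, negative = 6.
Step 3: Under H0: P(positive) = 0.5, so the number of positives S ~ Bin(7, 0.5).
Step 4: Two-sided exact p-value = sum of Bin(7,0.5) probabilities at or below the observed probability = 0.125000.
Step 5: alpha = 0.1. fail to reject H0.

n_eff = 7, pos = 1, neg = 6, p = 0.125000, fail to reject H0.


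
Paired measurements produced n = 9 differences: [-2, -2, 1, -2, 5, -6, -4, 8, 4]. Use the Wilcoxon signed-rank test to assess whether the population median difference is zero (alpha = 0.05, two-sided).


Step 1: Drop any zero differences (none here) and take |d_i|.
|d| = [2, 2, 1, 2, 5, 6, 4, 8, 4]
Step 2: Midrank |d_i| (ties get averaged ranks).
ranks: |2|->3, |2|->3, |1|->1, |2|->3, |5|->7, |6|->8, |4|->5.5, |8|->9, |4|->5.5
Step 3: Attach original signs; sum ranks with positive sign and with negative sign.
W+ = 1 + 7 + 9 + 5.5 = 22.5
W- = 3 + 3 + 3 + 8 + 5.5 = 22.5
(Check: W+ + W- = 45 should equal n(n+1)/2 = 45.)
Step 4: Test statistic W = min(W+, W-) = 22.5.
Step 5: Ties in |d|, so use the tie-corrected normal approximation.
        E[W] = n(n+1)/4 = 9*10/4 = 22.5.
        Tie groups: |d|=2 (t=3), |d|=4 (t=2); sum(t^3 - t) = 30.
        Var[W] = n(n+1)(2n+1)/24 - sum(t^3-t)/48 = 1710/24 - 30/48 = 70.625.
        z = (W - E[W]) / sqrt(Var[W]) = (22.5 - 22.5) / 8.4039 = 0.0000.
        Two-sided p = 2*Phi(z) = 1.000000.
Step 6: alpha = 0.05. fail to reject H0.

W+ = 22.5, W- = 22.5, W = min = 22.5, p = 1.000000, fail to reject H0.


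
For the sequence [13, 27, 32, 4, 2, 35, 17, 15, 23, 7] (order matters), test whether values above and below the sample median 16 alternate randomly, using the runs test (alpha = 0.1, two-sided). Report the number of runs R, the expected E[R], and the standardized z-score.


Step 1: Compute median = 16; label A = above, B = below.
Labels in order: BAABBAABAB  (n_A = 5, n_B = 5)
Step 2: Count runs R = 7.
Step 3: Under H0 (random ordering), E[R] = 2*n_A*n_B/(n_A+n_B) + 1 = 2*5*5/10 + 1 = 6.0000.
        Var[R] = 2*n_A*n_B*(2*n_A*n_B - n_A - n_B) / ((n_A+n_B)^2 * (n_A+n_B-1)) = 2000/900 = 2.2222.
        SD[R] = 1.4907.
Step 4: Continuity-corrected z = (R - 0.5 - E[R]) / SD[R] = (7 - 0.5 - 6.0000) / 1.4907 = 0.3354.
Step 5: Two-sided p-value via normal approximation = 2*(1 - Phi(|z|)) = 0.737316.
Step 6: alpha = 0.1. fail to reject H0.

R = 7, z = 0.3354, p = 0.737316, fail to reject H0.


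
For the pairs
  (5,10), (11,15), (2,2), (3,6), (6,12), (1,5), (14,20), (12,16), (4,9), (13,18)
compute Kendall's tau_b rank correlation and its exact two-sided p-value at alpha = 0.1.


Step 1: Enumerate the 45 unordered pairs (i,j) with i<j and classify each by sign(x_j-x_i) * sign(y_j-y_i).
  (1,2):dx=+6,dy=+5->C; (1,3):dx=-3,dy=-8->C; (1,4):dx=-2,dy=-4->C; (1,5):dx=+1,dy=+2->C
  (1,6):dx=-4,dy=-5->C; (1,7):dx=+9,dy=+10->C; (1,8):dx=+7,dy=+6->C; (1,9):dx=-1,dy=-1->C
  (1,10):dx=+8,dy=+8->C; (2,3):dx=-9,dy=-13->C; (2,4):dx=-8,dy=-9->C; (2,5):dx=-5,dy=-3->C
  (2,6):dx=-10,dy=-10->C; (2,7):dx=+3,dy=+5->C; (2,8):dx=+1,dy=+1->C; (2,9):dx=-7,dy=-6->C
  (2,10):dx=+2,dy=+3->C; (3,4):dx=+1,dy=+4->C; (3,5):dx=+4,dy=+10->C; (3,6):dx=-1,dy=+3->D
  (3,7):dx=+12,dy=+18->C; (3,8):dx=+10,dy=+14->C; (3,9):dx=+2,dy=+7->C; (3,10):dx=+11,dy=+16->C
  (4,5):dx=+3,dy=+6->C; (4,6):dx=-2,dy=-1->C; (4,7):dx=+11,dy=+14->C; (4,8):dx=+9,dy=+10->C
  (4,9):dx=+1,dy=+3->C; (4,10):dx=+10,dy=+12->C; (5,6):dx=-5,dy=-7->C; (5,7):dx=+8,dy=+8->C
  (5,8):dx=+6,dy=+4->C; (5,9):dx=-2,dy=-3->C; (5,10):dx=+7,dy=+6->C; (6,7):dx=+13,dy=+15->C
  (6,8):dx=+11,dy=+11->C; (6,9):dx=+3,dy=+4->C; (6,10):dx=+12,dy=+13->C; (7,8):dx=-2,dy=-4->C
  (7,9):dx=-10,dy=-11->C; (7,10):dx=-1,dy=-2->C; (8,9):dx=-8,dy=-7->C; (8,10):dx=+1,dy=+2->C
  (9,10):dx=+9,dy=+9->C
Step 2: C = 44, D = 1, total pairs = 45.
Step 3: tau = (C - D)/(n(n-1)/2) = (44 - 1)/45 = 0.955556.
Step 4: Exact two-sided p-value (enumerate n! = 3628800 permutations of y under H0): p = 0.000006.
Step 5: alpha = 0.1. reject H0.

tau_b = 0.9556 (C=44, D=1), p = 0.000006, reject H0.


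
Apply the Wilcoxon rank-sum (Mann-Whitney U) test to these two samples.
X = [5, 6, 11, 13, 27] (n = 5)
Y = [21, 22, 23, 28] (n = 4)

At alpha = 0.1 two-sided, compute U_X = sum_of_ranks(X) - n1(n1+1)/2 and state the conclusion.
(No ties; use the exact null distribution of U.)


Step 1: Combine and sort all 9 observations; assign midranks.
sorted (value, group): (5,X), (6,X), (11,X), (13,X), (21,Y), (22,Y), (23,Y), (27,X), (28,Y)
ranks: 5->1, 6->2, 11->3, 13->4, 21->5, 22->6, 23->7, 27->8, 28->9
Step 2: Rank sum for X: R1 = 1 + 2 + 3 + 4 + 8 = 18.
Step 3: U_X = R1 - n1(n1+1)/2 = 18 - 5*6/2 = 18 - 15 = 3.
       U_Y = n1*n2 - U_X = 20 - 3 = 17.
Step 4: No ties, so the exact null distribution of U (based on enumerating the C(9,5) = 126 equally likely rank assignments) gives the two-sided p-value.
Step 5: p-value = 0.111111; compare to alpha = 0.1. fail to reject H0.

U_X = 3, p = 0.111111, fail to reject H0 at alpha = 0.1.


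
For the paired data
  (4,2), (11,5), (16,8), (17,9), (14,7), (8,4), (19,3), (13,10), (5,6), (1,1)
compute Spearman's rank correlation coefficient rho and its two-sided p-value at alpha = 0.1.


Step 1: Rank x and y separately (midranks; no ties here).
rank(x): 4->2, 11->5, 16->8, 17->9, 14->7, 8->4, 19->10, 13->6, 5->3, 1->1
rank(y): 2->2, 5->5, 8->8, 9->9, 7->7, 4->4, 3->3, 10->10, 6->6, 1->1
Step 2: d_i = R_x(i) - R_y(i); compute d_i^2.
  (2-2)^2=0, (5-5)^2=0, (8-8)^2=0, (9-9)^2=0, (7-7)^2=0, (4-4)^2=0, (10-3)^2=49, (6-10)^2=16, (3-6)^2=9, (1-1)^2=0
sum(d^2) = 74.
Step 3: rho = 1 - 6*74 / (10*(10^2 - 1)) = 1 - 444/990 = 0.551515.
Step 4: Under H0, t = rho * sqrt((n-2)/(1-rho^2)) = 1.8700 ~ t(8).
Step 5: Two-sided p-value from the t-distribution with 8 df = 0.098401.
Step 6: alpha = 0.1. reject H0.

rho = 0.5515, p = 0.098401, reject H0 at alpha = 0.1.


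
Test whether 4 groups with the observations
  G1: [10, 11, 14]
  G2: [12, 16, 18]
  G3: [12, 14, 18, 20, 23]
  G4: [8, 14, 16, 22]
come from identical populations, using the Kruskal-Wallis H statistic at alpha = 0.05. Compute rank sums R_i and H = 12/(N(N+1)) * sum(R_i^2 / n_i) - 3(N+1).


Step 1: Combine all N = 15 observations and assign midranks.
sorted (value, group, rank): (8,G4,1), (10,G1,2), (11,G1,3), (12,G2,4.5), (12,G3,4.5), (14,G1,7), (14,G3,7), (14,G4,7), (16,G2,9.5), (16,G4,9.5), (18,G2,11.5), (18,G3,11.5), (20,G3,13), (22,G4,14), (23,G3,15)
Step 2: Sum ranks within each group.
R_1 = 12 (n_1 = 3)
R_2 = 25.5 (n_2 = 3)
R_3 = 51 (n_3 = 5)
R_4 = 31.5 (n_4 = 4)
Step 3: H = 12/(N(N+1)) * sum(R_i^2/n_i) - 3(N+1)
     = 12/(15*16) * (12^2/3 + 25.5^2/3 + 51^2/5 + 31.5^2/4) - 3*16
     = 0.050000 * 1033.01 - 48
     = 3.650625.
Step 4: Ties present; correction factor C = 1 - 42/(15^3 - 15) = 0.987500. Corrected H = 3.650625 / 0.987500 = 3.696835.
Step 5: Under H0, H ~ chi^2(3); p-value = 0.296116.
Step 6: alpha = 0.05. fail to reject H0.

H = 3.6968, df = 3, p = 0.296116, fail to reject H0.


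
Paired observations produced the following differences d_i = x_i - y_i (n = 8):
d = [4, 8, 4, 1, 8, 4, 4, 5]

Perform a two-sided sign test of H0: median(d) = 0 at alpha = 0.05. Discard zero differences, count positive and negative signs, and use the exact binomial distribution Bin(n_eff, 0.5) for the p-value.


Step 1: Discard zero differences. Original n = 8; n_eff = number of nonzero differences = 8.
Nonzero differences (with sign): +4, +8, +4, +1, +8, +4, +4, +5
Step 2: Count signs: positive = 8, negative = 0.
Step 3: Under H0: P(positive) = 0.5, so the number of positives S ~ Bin(8, 0.5).
Step 4: Two-sided exact p-value = sum of Bin(8,0.5) probabilities at or below the observed probability = 0.007812.
Step 5: alpha = 0.05. reject H0.

n_eff = 8, pos = 8, neg = 0, p = 0.007812, reject H0.


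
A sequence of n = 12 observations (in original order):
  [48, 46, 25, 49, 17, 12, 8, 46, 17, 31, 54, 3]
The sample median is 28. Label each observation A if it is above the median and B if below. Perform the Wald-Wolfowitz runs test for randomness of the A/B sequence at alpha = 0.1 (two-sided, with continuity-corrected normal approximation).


Step 1: Compute median = 28; label A = above, B = below.
Labels in order: AABABBBABAAB  (n_A = 6, n_B = 6)
Step 2: Count runs R = 8.
Step 3: Under H0 (random ordering), E[R] = 2*n_A*n_B/(n_A+n_B) + 1 = 2*6*6/12 + 1 = 7.0000.
        Var[R] = 2*n_A*n_B*(2*n_A*n_B - n_A - n_B) / ((n_A+n_B)^2 * (n_A+n_B-1)) = 4320/1584 = 2.7273.
        SD[R] = 1.6514.
Step 4: Continuity-corrected z = (R - 0.5 - E[R]) / SD[R] = (8 - 0.5 - 7.0000) / 1.6514 = 0.3028.
Step 5: Two-sided p-value via normal approximation = 2*(1 - Phi(|z|)) = 0.762069.
Step 6: alpha = 0.1. fail to reject H0.

R = 8, z = 0.3028, p = 0.762069, fail to reject H0.


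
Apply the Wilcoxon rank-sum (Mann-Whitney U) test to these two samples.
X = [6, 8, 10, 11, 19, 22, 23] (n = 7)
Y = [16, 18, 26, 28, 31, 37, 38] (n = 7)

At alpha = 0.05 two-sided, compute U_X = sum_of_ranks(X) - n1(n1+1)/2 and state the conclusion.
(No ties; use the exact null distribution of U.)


Step 1: Combine and sort all 14 observations; assign midranks.
sorted (value, group): (6,X), (8,X), (10,X), (11,X), (16,Y), (18,Y), (19,X), (22,X), (23,X), (26,Y), (28,Y), (31,Y), (37,Y), (38,Y)
ranks: 6->1, 8->2, 10->3, 11->4, 16->5, 18->6, 19->7, 22->8, 23->9, 26->10, 28->11, 31->12, 37->13, 38->14
Step 2: Rank sum for X: R1 = 1 + 2 + 3 + 4 + 7 + 8 + 9 = 34.
Step 3: U_X = R1 - n1(n1+1)/2 = 34 - 7*8/2 = 34 - 28 = 6.
       U_Y = n1*n2 - U_X = 49 - 6 = 43.
Step 4: No ties, so the exact null distribution of U (based on enumerating the C(14,7) = 3432 equally likely rank assignments) gives the two-sided p-value.
Step 5: p-value = 0.017483; compare to alpha = 0.05. reject H0.

U_X = 6, p = 0.017483, reject H0 at alpha = 0.05.
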